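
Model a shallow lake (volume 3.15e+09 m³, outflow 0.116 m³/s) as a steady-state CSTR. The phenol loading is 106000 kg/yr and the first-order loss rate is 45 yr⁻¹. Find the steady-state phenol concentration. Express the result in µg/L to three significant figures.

0.748 µg/L

Outflow Q = 0.116 m³/s × 3.156e+07 s/yr = 3.661e+06 m³/yr.
Steady-state CSTR mass balance: W = Q·C + k·V·C, so C = W/(Q + kV).
Q + kV = 3.661e+06 + 45·3.15e+09 = 1.418e+11 m³/yr.
C = 106000/1.418e+11 = 7.478e-07 kg/m³ = 0.0007478 mg/L = 0.7478 µg/L.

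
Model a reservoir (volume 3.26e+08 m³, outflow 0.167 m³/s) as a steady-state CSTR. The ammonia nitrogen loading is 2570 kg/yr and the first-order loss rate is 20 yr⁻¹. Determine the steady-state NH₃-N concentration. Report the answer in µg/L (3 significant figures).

0.394 µg/L

Outflow Q = 0.167 m³/s × 3.156e+07 s/yr = 5.27e+06 m³/yr.
Steady-state CSTR mass balance: W = Q·C + k·V·C, so C = W/(Q + kV).
Q + kV = 5.27e+06 + 20·3.26e+08 = 6.525e+09 m³/yr.
C = 2570/6.525e+09 = 3.939e-07 kg/m³ = 0.0003939 mg/L = 0.3939 µg/L.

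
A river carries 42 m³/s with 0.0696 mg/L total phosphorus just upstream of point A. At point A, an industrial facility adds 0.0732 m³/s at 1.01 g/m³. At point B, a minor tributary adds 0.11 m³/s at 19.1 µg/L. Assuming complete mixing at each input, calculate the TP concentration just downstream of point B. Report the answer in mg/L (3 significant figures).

0.0711 mg/L

After input A: C = (42·0.0696 + 0.0732·1.01) / 42.07 = 0.07124 mg/L.
19.1 µg/L = 0.0191 mg/L.
After input B: C = (42.07·0.07124 + 0.11·0.0191) / 42.18 = 0.0711 mg/L.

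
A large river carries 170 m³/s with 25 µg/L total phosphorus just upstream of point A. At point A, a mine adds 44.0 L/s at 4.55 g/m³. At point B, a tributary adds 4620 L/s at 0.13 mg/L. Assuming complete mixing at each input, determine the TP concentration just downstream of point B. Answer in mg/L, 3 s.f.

25 µg/L = 0.025 mg/L.
44.0 L/s = 0.044 m³/s.
After input A: C = (170·0.025 + 0.044·4.55) / 170 = 0.02617 mg/L.
4620 L/s = 4.62 m³/s.
After input B: C = (170·0.02617 + 4.62·0.13) / 174.7 = 0.02892 mg/L.

0.0289 mg/L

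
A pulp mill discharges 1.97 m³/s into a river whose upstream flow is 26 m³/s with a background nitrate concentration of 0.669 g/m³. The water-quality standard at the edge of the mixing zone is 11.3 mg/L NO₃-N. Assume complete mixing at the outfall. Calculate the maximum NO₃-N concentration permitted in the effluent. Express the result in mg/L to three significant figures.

152 mg/L

Mass balance: 11.3·27.97 = 1.97·Cₑ + 26·0.669.
Cₑ = (316.1 − 17.39) / 1.97 = 151.6 mg/L.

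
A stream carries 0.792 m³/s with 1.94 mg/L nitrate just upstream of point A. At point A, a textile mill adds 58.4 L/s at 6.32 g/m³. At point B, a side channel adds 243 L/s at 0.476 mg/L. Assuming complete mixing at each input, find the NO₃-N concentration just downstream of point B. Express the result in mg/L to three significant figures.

1.85 mg/L

58.4 L/s = 0.0584 m³/s.
After input A: C = (0.792·1.94 + 0.0584·6.32) / 0.8504 = 2.241 mg/L.
243 L/s = 0.243 m³/s.
After input B: C = (0.8504·2.241 + 0.243·0.476) / 1.093 = 1.849 mg/L.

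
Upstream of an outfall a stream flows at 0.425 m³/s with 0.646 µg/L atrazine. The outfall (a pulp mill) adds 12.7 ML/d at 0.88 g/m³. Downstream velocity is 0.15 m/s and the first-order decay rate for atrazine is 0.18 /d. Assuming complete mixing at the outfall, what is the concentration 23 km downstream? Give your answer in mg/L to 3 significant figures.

12.7 ML/d = 0.147 m³/s.
0.646 µg/L = 0.000646 mg/L.
After complete mixing, C₀ = (0.147·0.88 + 0.425·0.000646) / 0.572 = 0.2266 mg/L.
Travel time t = 2.3e+04 m / 0.15 m/s = 1.533e+05 s = 1.775 d.
C = 0.2266·exp(−0.18·1.775) = 0.2266·0.7266 = 0.1647 mg/L.

0.165 mg/L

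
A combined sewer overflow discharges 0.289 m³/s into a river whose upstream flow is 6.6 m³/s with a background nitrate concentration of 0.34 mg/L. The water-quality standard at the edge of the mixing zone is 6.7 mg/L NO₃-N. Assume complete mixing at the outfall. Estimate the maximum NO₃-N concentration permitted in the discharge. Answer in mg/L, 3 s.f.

152 mg/L

Mass balance: 6.7·6.889 = 0.289·Cₑ + 6.6·0.34.
Cₑ = (46.16 − 2.244) / 0.289 = 151.9 mg/L.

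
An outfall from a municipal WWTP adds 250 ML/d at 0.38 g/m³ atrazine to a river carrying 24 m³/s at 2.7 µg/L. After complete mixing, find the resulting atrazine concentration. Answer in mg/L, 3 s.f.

250 ML/d = 2.894 m³/s.
2.7 µg/L = 0.0027 mg/L.
Flow-weighted mixing gives C = (2.894·0.38 + 24·0.0027) / (2.894 + 24) = 1.164/26.89 = 0.04329 mg/L.

0.0433 mg/L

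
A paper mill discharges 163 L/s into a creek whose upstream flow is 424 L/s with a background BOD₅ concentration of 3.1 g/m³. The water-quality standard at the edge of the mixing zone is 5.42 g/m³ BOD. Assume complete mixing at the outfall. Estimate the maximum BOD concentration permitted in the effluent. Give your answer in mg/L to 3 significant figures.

163 L/s = 0.163 m³/s.
424 L/s = 0.424 m³/s.
Mass balance: 5.42·0.587 = 0.163·Cₑ + 0.424·3.1.
Cₑ = (3.182 − 1.314) / 0.163 = 11.45 mg/L.

11.5 mg/L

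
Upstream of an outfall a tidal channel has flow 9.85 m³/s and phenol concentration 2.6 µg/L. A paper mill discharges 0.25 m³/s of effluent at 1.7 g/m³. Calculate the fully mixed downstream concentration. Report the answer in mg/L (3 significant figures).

0.0446 mg/L

2.6 µg/L = 0.0026 mg/L.
Flow-weighted mixing gives C = (0.25·1.7 + 9.85·0.0026) / (0.25 + 9.85) = 0.4506/10.1 = 0.04461 mg/L.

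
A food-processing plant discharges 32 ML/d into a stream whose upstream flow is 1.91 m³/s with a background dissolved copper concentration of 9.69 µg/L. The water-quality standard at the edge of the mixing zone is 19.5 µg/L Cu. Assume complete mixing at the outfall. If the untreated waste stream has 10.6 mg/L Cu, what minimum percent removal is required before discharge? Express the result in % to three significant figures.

99.3 %

32 ML/d = 0.3704 m³/s.
9.69 µg/L = 0.00969 mg/L.
19.5 µg/L = 0.0195 mg/L.
Mass balance: 0.0195·2.28 = 0.3704·Cₑ + 1.91·0.00969.
Cₑ = (0.04447 − 0.01851) / 0.3704 = 0.07009 mg/L.
Required removal = 1 − 0.07009/10.6 = 99.34 %.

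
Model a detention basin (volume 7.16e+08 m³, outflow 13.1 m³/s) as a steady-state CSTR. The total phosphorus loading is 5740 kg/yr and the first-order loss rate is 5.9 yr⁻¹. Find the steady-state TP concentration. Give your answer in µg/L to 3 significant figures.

1.24 µg/L

Outflow Q = 13.1 m³/s × 3.156e+07 s/yr = 4.134e+08 m³/yr.
Steady-state CSTR mass balance: W = Q·C + k·V·C, so C = W/(Q + kV).
Q + kV = 4.134e+08 + 5.9·7.16e+08 = 4.638e+09 m³/yr.
C = 5740/4.638e+09 = 1.238e-06 kg/m³ = 0.001238 mg/L = 1.238 µg/L.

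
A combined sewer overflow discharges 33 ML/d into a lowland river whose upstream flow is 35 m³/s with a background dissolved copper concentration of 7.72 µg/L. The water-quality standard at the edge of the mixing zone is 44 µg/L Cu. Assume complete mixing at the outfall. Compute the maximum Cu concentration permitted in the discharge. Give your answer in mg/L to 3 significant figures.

3.37 mg/L

33 ML/d = 0.3819 m³/s.
7.72 µg/L = 0.00772 mg/L.
44 µg/L = 0.044 mg/L.
Mass balance: 0.044·35.38 = 0.3819·Cₑ + 35·0.00772.
Cₑ = (1.557 − 0.2702) / 0.3819 = 3.369 mg/L.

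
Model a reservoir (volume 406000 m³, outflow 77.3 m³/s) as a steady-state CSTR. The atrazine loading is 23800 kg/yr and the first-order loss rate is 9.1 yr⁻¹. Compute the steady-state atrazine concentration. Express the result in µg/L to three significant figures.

Outflow Q = 77.3 m³/s × 3.156e+07 s/yr = 2.439e+09 m³/yr.
Steady-state CSTR mass balance: W = Q·C + k·V·C, so C = W/(Q + kV).
Q + kV = 2.439e+09 + 9.1·406000 = 2.443e+09 m³/yr.
C = 23800/2.443e+09 = 9.742e-06 kg/m³ = 0.009742 mg/L = 9.742 µg/L.

9.74 µg/L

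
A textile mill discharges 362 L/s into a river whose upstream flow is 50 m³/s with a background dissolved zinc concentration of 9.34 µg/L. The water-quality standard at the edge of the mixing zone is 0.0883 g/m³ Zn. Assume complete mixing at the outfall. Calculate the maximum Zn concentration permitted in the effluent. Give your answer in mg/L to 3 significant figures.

11.0 mg/L

362 L/s = 0.362 m³/s.
9.34 µg/L = 0.00934 mg/L.
Mass balance: 0.0883·50.36 = 0.362·Cₑ + 50·0.00934.
Cₑ = (4.447 − 0.467) / 0.362 = 10.99 mg/L.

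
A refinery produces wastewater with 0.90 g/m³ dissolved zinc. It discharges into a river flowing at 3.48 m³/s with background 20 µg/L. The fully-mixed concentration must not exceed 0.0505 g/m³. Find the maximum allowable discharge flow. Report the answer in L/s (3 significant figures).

20 µg/L = 0.02 mg/L.
Mass balance at complete mixing: C_std·(Q_w + Q_r) = Q_w·C_e + Q_r·C_b.
Rearranging, Q_w = Q_r·(C_std − C_b)/(C_e − C_std) = 3.48·(0.0505 − 0.02) / (0.9 − 0.0505) = 0.1249 m³/s.
= 124.9 L/s.

125 L/s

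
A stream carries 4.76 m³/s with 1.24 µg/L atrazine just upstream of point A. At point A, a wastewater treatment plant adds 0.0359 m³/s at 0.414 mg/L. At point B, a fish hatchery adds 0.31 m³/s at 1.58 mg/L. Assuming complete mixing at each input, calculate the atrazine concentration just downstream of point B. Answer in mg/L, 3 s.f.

0.100 mg/L

1.24 µg/L = 0.00124 mg/L.
After input A: C = (4.76·0.00124 + 0.0359·0.414) / 4.796 = 0.00433 mg/L.
After input B: C = (4.796·0.00433 + 0.31·1.58) / 5.106 = 0.1 mg/L.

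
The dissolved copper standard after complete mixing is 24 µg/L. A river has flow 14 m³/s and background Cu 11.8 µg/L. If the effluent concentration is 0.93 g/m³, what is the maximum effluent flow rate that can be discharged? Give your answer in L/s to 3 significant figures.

11.8 µg/L = 0.0118 mg/L.
24 µg/L = 0.024 mg/L.
Mass balance at complete mixing: C_std·(Q_w + Q_r) = Q_w·C_e + Q_r·C_b.
Rearranging, Q_w = Q_r·(C_std − C_b)/(C_e − C_std) = 14·(0.024 − 0.0118) / (0.93 − 0.024) = 0.1885 m³/s.
= 188.5 L/s.

189 L/s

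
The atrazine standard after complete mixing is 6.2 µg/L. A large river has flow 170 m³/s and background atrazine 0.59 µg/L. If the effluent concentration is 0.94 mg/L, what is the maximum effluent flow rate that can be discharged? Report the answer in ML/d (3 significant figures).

0.59 µg/L = 0.00059 mg/L.
6.2 µg/L = 0.0062 mg/L.
Mass balance at complete mixing: C_std·(Q_w + Q_r) = Q_w·C_e + Q_r·C_b.
Rearranging, Q_w = Q_r·(C_std − C_b)/(C_e − C_std) = 170·(0.0062 − 0.00059) / (0.94 − 0.0062) = 1.021 m³/s.
= 88.24 ML/d.

88.2 ML/d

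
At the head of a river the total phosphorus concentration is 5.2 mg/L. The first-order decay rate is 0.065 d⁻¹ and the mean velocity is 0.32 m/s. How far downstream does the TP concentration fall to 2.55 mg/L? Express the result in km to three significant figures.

From C = C₀·e^(−kt), t = ln(C₀/C)/k = ln(5.2/2.55)/0.065 = 0.7126/0.065 = 10.96 d.
Distance = v·t = 0.32 m/s × 9.472e+05 s = 3.031e+05 m = 303.1 km.

303 km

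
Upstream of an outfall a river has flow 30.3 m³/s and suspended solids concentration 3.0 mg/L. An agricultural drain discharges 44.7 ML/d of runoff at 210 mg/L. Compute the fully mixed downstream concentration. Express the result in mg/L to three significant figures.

6.48 mg/L

44.7 ML/d = 0.5174 m³/s.
Conservation of mass across the mixing zone: C = (0.5174·210 + 30.3·3) / (0.5174 + 30.3) = 199.5/30.82 = 6.475 mg/L.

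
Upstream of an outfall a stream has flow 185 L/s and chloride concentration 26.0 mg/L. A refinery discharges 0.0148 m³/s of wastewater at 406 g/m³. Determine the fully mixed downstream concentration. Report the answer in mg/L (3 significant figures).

185 L/s = 0.185 m³/s.
Flow-weighted mixing gives C = (0.0148·406 + 0.185·26) / (0.0148 + 0.185) = 10.82/0.1998 = 54.15 mg/L.

54.1 mg/L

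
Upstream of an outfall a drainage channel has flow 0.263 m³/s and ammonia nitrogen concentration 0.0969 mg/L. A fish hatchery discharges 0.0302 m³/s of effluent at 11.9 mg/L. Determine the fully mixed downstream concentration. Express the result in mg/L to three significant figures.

Conservation of mass across the mixing zone: C = (0.0302·11.9 + 0.263·0.0969) / (0.0302 + 0.263) = 0.3849/0.2932 = 1.313 mg/L.

1.31 mg/L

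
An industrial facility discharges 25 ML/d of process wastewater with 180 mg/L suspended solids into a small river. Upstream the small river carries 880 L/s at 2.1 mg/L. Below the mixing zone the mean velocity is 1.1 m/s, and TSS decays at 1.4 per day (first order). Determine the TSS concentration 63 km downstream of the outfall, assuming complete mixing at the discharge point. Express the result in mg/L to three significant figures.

25 ML/d = 0.2894 m³/s.
880 L/s = 0.88 m³/s.
After complete mixing, C₀ = (0.2894·180 + 0.88·2.1) / 1.169 = 46.12 mg/L.
Travel time t = 6.3e+04 m / 1.1 m/s = 5.727e+04 s = 0.6629 d.
C = 46.12·exp(−1.4·0.6629) = 46.12·0.3953 = 18.23 mg/L.

18.2 mg/L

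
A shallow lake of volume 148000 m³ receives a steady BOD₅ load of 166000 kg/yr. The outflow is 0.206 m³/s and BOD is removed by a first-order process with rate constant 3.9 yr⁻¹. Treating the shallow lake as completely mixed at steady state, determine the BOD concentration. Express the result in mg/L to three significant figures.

Outflow Q = 0.206 m³/s × 3.156e+07 s/yr = 6.501e+06 m³/yr.
Steady-state CSTR mass balance: W = Q·C + k·V·C, so C = W/(Q + kV).
Q + kV = 6.501e+06 + 3.9·148000 = 7.078e+06 m³/yr.
C = 166000/7.078e+06 = 0.02345 kg/m³ = 23.45 mg/L.

23.5 mg/L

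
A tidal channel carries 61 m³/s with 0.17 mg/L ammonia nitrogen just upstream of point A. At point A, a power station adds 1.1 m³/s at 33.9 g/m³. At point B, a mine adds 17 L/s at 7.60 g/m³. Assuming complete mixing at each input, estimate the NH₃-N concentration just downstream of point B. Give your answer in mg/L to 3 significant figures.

0.769 mg/L

After input A: C = (61·0.17 + 1.1·33.9) / 62.1 = 0.7675 mg/L.
17 L/s = 0.017 m³/s.
After input B: C = (62.1·0.7675 + 0.017·7.6) / 62.12 = 0.7693 mg/L.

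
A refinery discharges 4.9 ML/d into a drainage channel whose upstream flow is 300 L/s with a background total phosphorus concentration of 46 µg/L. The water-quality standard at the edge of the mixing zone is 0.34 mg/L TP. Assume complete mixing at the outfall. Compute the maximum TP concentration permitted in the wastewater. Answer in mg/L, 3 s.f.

1.90 mg/L

4.9 ML/d = 0.05671 m³/s.
300 L/s = 0.3 m³/s.
46 µg/L = 0.046 mg/L.
Mass balance: 0.34·0.3567 = 0.05671·Cₑ + 0.3·0.046.
Cₑ = (0.1213 − 0.0138) / 0.05671 = 1.895 mg/L.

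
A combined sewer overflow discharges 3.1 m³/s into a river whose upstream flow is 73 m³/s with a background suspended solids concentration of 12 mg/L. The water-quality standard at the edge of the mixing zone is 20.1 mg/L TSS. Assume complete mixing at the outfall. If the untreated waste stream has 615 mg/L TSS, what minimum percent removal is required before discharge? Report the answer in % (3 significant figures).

65.7 %

Mass balance: 20.1·76.1 = 3.1·Cₑ + 73·12.
Cₑ = (1530 − 876) / 3.1 = 210.8 mg/L.
Required removal = 1 − 210.8/615 = 65.72 %.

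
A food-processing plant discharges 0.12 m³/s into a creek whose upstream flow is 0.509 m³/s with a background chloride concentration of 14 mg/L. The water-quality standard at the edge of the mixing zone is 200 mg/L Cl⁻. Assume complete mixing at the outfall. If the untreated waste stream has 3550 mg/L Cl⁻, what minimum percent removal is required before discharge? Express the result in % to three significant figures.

Mass balance: 200·0.629 = 0.12·Cₑ + 0.509·14.
Cₑ = (125.8 − 7.126) / 0.12 = 988.9 mg/L.
Required removal = 1 − 988.9/3550 = 72.14 %.

72.1 %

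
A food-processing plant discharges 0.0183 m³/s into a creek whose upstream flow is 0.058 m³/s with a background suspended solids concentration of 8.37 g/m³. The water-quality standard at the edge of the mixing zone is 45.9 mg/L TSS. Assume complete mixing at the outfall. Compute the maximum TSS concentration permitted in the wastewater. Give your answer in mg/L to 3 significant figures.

Mass balance: 45.9·0.0763 = 0.0183·Cₑ + 0.058·8.37.
Cₑ = (3.502 − 0.4855) / 0.0183 = 164.8 mg/L.

165 mg/L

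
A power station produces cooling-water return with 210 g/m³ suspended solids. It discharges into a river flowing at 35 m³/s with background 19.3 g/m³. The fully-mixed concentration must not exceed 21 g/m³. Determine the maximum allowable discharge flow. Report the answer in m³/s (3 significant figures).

0.315 m³/s

Mass balance at complete mixing: C_std·(Q_w + Q_r) = Q_w·C_e + Q_r·C_b.
Rearranging, Q_w = Q_r·(C_std − C_b)/(C_e − C_std) = 35·(21 − 19.3) / (210 − 21) = 0.3148 m³/s.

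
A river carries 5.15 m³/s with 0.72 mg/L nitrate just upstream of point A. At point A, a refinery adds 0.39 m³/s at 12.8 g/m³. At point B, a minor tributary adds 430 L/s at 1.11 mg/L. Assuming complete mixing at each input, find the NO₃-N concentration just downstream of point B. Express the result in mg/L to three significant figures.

After input A: C = (5.15·0.72 + 0.39·12.8) / 5.54 = 1.57 mg/L.
430 L/s = 0.43 m³/s.
After input B: C = (5.54·1.57 + 0.43·1.11) / 5.97 = 1.537 mg/L.

1.54 mg/L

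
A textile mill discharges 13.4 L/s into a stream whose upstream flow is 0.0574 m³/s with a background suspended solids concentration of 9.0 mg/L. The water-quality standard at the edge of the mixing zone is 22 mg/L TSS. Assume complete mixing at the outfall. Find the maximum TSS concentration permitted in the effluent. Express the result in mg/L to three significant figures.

13.4 L/s = 0.0134 m³/s.
Mass balance: 22·0.0708 = 0.0134·Cₑ + 0.0574·9.
Cₑ = (1.558 − 0.5166) / 0.0134 = 77.69 mg/L.

77.7 mg/L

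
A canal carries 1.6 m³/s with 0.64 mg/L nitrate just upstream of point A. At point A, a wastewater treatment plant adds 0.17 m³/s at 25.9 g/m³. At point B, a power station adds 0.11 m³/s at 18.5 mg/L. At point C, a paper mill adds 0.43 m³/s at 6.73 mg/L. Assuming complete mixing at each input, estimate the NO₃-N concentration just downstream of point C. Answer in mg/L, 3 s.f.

After input A: C = (1.6·0.64 + 0.17·25.9) / 1.77 = 3.066 mg/L.
After input B: C = (1.77·3.066 + 0.11·18.5) / 1.88 = 3.969 mg/L.
After input C: C = (1.88·3.969 + 0.43·6.73) / 2.31 = 4.483 mg/L.

4.48 mg/L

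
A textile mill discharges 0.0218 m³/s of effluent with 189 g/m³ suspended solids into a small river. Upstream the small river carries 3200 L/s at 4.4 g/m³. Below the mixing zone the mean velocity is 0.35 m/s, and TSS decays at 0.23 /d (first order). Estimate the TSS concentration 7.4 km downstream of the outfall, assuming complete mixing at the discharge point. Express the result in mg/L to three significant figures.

3200 L/s = 3.2 m³/s.
After complete mixing, C₀ = (0.0218·189 + 3.2·4.4) / 3.222 = 5.649 mg/L.
Travel time t = 7400 m / 0.35 m/s = 2.114e+04 s = 0.2447 d.
C = 5.649·exp(−0.23·0.2447) = 5.649·0.9453 = 5.34 mg/L.

5.34 mg/L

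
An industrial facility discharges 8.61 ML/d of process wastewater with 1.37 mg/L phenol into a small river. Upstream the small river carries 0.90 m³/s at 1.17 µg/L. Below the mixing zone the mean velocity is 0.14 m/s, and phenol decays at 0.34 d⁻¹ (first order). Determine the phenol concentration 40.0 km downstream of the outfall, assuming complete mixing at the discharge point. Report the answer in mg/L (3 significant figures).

0.0447 mg/L

8.61 ML/d = 0.09965 m³/s.
1.17 µg/L = 0.00117 mg/L.
After complete mixing, C₀ = (0.09965·1.37 + 0.9·0.00117) / 0.9997 = 0.1376 mg/L.
Travel time t = 4e+04 m / 0.14 m/s = 2.857e+05 s = 3.307 d.
C = 0.1376·exp(−0.34·3.307) = 0.1376·0.3249 = 0.04471 mg/L.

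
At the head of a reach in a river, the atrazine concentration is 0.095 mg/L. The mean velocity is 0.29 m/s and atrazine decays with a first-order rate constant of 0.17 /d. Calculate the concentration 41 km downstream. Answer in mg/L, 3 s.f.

0.0719 mg/L

Travel time t = 41 km / 0.29 m/s = 4.1e+04/0.29 = 1.414e+05 s = 1.636 d.
First-order decay: C = 0.095·exp(−0.17·1.636) = 0.095·0.7572 = 0.07193 mg/L.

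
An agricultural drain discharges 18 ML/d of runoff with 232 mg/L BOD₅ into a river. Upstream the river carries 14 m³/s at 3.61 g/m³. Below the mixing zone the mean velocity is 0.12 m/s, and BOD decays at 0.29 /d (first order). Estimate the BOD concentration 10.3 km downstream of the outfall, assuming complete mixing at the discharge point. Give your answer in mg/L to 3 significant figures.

18 ML/d = 0.2083 m³/s.
After complete mixing, C₀ = (0.2083·232 + 14·3.61) / 14.21 = 6.959 mg/L.
Travel time t = 1.03e+04 m / 0.12 m/s = 8.583e+04 s = 0.9934 d.
C = 6.959·exp(−0.29·0.9934) = 6.959·0.7497 = 5.217 mg/L.

5.22 mg/L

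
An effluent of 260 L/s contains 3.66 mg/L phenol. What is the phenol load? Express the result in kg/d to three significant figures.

82.2 kg/d

260 L/s = 0.26 m³/s.
Mass flux = Q·C = 0.26 m³/s × 3.66 g/m³ = 0.9516 g/s.
= 0.9516 g/s × 86.4 = 82.22 kg/d.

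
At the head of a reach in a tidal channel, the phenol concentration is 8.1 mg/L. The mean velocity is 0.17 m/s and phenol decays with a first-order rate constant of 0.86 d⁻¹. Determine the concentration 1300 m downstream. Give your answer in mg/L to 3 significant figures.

Travel time t = 1300 m / 0.17 m/s = 1300/0.17 = 7647 s = 0.08851 d.
First-order decay: C = 8.1·exp(−0.86·0.08851) = 8.1·0.9267 = 7.506 mg/L.

7.51 mg/L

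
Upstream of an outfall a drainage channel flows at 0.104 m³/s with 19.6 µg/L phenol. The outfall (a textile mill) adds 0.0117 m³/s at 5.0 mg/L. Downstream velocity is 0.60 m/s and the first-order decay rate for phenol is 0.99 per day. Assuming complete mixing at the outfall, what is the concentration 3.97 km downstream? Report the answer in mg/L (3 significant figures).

19.6 µg/L = 0.0196 mg/L.
After complete mixing, C₀ = (0.0117·5 + 0.104·0.0196) / 0.1157 = 0.5232 mg/L.
Travel time t = 3970 m / 0.60 m/s = 6617 s = 0.07658 d.
C = 0.5232·exp(−0.99·0.07658) = 0.5232·0.927 = 0.485 mg/L.

0.485 mg/L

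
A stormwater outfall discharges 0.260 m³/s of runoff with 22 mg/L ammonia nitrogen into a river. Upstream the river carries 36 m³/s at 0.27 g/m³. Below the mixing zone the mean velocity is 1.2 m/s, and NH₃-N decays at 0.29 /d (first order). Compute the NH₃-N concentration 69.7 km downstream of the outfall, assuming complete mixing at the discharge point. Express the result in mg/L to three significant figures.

After complete mixing, C₀ = (0.26·22 + 36·0.27) / 36.26 = 0.4258 mg/L.
Travel time t = 6.97e+04 m / 1.2 m/s = 5.808e+04 s = 0.6723 d.
C = 0.4258·exp(−0.29·0.6723) = 0.4258·0.8229 = 0.3504 mg/L.

0.350 mg/L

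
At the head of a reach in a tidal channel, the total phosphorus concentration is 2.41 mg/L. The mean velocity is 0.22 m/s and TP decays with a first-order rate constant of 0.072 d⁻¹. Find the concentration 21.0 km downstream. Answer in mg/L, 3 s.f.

2.23 mg/L

Travel time t = 21.0 km / 0.22 m/s = 2.1e+04/0.22 = 9.545e+04 s = 1.105 d.
First-order decay: C = 2.41·exp(−0.072·1.105) = 2.41·0.9235 = 2.226 mg/L.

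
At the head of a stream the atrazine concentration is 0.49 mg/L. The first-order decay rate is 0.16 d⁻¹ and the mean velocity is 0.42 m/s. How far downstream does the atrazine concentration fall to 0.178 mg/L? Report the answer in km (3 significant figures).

230 km

From C = C₀·e^(−kt), t = ln(C₀/C)/k = ln(0.49/0.178)/0.16 = 1.013/0.16 = 6.329 d.
Distance = v·t = 0.42 m/s × 5.468e+05 s = 2.297e+05 m = 229.7 km.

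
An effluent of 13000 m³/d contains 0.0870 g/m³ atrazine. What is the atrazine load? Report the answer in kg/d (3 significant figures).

1.13 kg/d

13000 m³/d = 0.1505 m³/s.
Mass flux = Q·C = 0.1505 m³/s × 0.087 g/m³ = 0.01309 g/s.
= 0.01309 g/s × 86.4 = 1.131 kg/d.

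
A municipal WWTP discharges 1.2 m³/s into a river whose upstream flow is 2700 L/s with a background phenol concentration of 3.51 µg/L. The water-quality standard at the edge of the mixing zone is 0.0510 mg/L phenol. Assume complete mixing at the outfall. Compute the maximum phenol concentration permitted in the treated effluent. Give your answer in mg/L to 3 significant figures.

0.158 mg/L

2700 L/s = 2.7 m³/s.
3.51 µg/L = 0.00351 mg/L.
Mass balance: 0.051·3.9 = 1.2·Cₑ + 2.7·0.00351.
Cₑ = (0.1989 − 0.009477) / 1.2 = 0.1579 mg/L.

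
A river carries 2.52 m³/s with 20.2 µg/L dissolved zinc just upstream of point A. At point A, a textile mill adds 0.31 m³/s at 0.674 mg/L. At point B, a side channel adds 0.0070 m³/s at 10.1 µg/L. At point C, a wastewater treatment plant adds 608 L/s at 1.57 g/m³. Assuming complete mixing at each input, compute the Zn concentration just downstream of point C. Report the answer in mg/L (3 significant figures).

20.2 µg/L = 0.0202 mg/L.
After input A: C = (2.52·0.0202 + 0.31·0.674) / 2.83 = 0.09182 mg/L.
10.1 µg/L = 0.0101 mg/L.
After input B: C = (2.83·0.09182 + 0.007·0.0101) / 2.837 = 0.09162 mg/L.
608 L/s = 0.608 m³/s.
After input C: C = (2.837·0.09162 + 0.608·1.57) / 3.445 = 0.3525 mg/L.

0.353 mg/L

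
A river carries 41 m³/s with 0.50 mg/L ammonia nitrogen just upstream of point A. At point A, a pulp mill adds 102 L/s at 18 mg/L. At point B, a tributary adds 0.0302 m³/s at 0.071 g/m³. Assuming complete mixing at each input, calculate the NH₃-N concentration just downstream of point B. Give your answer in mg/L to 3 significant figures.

0.543 mg/L

102 L/s = 0.102 m³/s.
After input A: C = (41·0.5 + 0.102·18) / 41.1 = 0.5434 mg/L.
After input B: C = (41.1·0.5434 + 0.0302·0.071) / 41.13 = 0.5431 mg/L.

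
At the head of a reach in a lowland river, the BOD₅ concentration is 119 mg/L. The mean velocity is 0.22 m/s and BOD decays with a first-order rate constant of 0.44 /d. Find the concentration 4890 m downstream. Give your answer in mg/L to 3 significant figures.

106 mg/L

Travel time t = 4890 m / 0.22 m/s = 4890/0.22 = 2.223e+04 s = 0.2573 d.
First-order decay: C = 119·exp(−0.44·0.2573) = 119·0.893 = 106.3 mg/L.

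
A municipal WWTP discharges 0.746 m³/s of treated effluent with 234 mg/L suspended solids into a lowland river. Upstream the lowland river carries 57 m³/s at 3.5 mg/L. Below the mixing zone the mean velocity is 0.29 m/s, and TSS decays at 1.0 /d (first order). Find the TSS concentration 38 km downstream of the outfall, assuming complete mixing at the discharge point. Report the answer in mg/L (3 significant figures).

1.42 mg/L

After complete mixing, C₀ = (0.746·234 + 57·3.5) / 57.75 = 6.478 mg/L.
Travel time t = 3.8e+04 m / 0.29 m/s = 1.31e+05 s = 1.517 d.
C = 6.478·exp(−1.0·1.517) = 6.478·0.2195 = 1.422 mg/L.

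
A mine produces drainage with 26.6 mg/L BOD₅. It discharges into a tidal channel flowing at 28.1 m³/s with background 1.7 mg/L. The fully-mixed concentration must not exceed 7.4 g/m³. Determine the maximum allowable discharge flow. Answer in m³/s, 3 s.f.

8.34 m³/s

Mass balance at complete mixing: C_std·(Q_w + Q_r) = Q_w·C_e + Q_r·C_b.
Rearranging, Q_w = Q_r·(C_std − C_b)/(C_e − C_std) = 28.1·(7.4 − 1.7) / (26.6 − 7.4) = 8.342 m³/s.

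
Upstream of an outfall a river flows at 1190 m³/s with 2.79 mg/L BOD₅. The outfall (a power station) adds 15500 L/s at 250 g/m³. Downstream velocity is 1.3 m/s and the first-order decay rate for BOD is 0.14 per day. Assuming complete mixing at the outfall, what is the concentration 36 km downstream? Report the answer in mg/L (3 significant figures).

5.71 mg/L

15500 L/s = 15.5 m³/s.
After complete mixing, C₀ = (15.5·250 + 1190·2.79) / 1206 = 5.969 mg/L.
Travel time t = 3.6e+04 m / 1.3 m/s = 2.769e+04 s = 0.3205 d.
C = 5.969·exp(−0.14·0.3205) = 5.969·0.9561 = 5.707 mg/L.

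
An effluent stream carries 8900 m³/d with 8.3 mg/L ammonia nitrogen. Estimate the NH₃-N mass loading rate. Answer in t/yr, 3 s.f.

27.0 t/yr

8900 m³/d = 0.103 m³/s.
Mass flux = Q·C = 0.103 m³/s × 8.3 g/m³ = 0.855 g/s.
= 0.855 g/s × 31.56 = 26.98 t/yr.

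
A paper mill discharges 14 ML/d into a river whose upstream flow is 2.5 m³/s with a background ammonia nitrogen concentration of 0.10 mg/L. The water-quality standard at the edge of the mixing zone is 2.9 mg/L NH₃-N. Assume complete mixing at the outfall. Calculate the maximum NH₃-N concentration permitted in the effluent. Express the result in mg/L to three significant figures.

14 ML/d = 0.162 m³/s.
Mass balance: 2.9·2.662 = 0.162·Cₑ + 2.5·0.1.
Cₑ = (7.72 − 0.25) / 0.162 = 46.1 mg/L.

46.1 mg/L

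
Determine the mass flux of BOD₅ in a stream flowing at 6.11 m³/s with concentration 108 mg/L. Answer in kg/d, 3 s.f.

57000 kg/d

Mass flux = Q·C = 6.11 m³/s × 108 g/m³ = 659.9 g/s.
= 659.9 g/s × 86.4 = 5.701e+04 kg/d.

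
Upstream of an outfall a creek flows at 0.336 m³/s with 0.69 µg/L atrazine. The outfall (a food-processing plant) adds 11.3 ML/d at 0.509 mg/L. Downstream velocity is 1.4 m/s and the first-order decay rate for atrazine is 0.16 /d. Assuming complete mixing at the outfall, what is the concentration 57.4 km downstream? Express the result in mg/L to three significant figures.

0.133 mg/L

11.3 ML/d = 0.1308 m³/s.
0.69 µg/L = 0.00069 mg/L.
After complete mixing, C₀ = (0.1308·0.509 + 0.336·0.00069) / 0.4668 = 0.1431 mg/L.
Travel time t = 5.74e+04 m / 1.4 m/s = 4.1e+04 s = 0.4745 d.
C = 0.1431·exp(−0.16·0.4745) = 0.1431·0.9269 = 0.1326 mg/L.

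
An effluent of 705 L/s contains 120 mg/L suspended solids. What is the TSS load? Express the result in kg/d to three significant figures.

7310 kg/d

705 L/s = 0.705 m³/s.
Mass flux = Q·C = 0.705 m³/s × 120 g/m³ = 84.6 g/s.
= 84.6 g/s × 86.4 = 7309 kg/d.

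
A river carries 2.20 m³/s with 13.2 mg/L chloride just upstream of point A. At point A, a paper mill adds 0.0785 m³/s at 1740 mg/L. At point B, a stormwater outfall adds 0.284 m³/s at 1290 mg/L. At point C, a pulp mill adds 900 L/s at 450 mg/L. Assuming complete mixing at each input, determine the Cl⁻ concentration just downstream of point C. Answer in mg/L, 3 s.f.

271 mg/L

After input A: C = (2.2·13.2 + 0.0785·1740) / 2.279 = 72.69 mg/L.
After input B: C = (2.279·72.69 + 0.284·1290) / 2.562 = 207.6 mg/L.
900 L/s = 0.9 m³/s.
After input C: C = (2.562·207.6 + 0.9·450) / 3.462 = 270.6 mg/L.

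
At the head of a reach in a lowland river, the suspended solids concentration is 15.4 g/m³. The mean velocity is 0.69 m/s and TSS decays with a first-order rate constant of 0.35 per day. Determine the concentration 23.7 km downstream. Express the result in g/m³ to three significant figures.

13.4 g/m³

Travel time t = 23.7 km / 0.69 m/s = 2.37e+04/0.69 = 3.435e+04 s = 0.3975 d.
First-order decay: C = 15.4·exp(−0.35·0.3975) = 15.4·0.8701 = 13.4 g/m³.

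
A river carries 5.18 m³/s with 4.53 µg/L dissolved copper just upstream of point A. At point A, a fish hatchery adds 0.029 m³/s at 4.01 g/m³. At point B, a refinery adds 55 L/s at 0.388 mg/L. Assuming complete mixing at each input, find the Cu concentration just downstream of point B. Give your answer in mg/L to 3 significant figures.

0.0306 mg/L

4.53 µg/L = 0.00453 mg/L.
After input A: C = (5.18·0.00453 + 0.029·4.01) / 5.209 = 0.02683 mg/L.
55 L/s = 0.055 m³/s.
After input B: C = (5.209·0.02683 + 0.055·0.388) / 5.264 = 0.0306 mg/L.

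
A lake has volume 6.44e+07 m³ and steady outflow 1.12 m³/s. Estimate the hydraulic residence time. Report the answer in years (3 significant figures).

Q = 1.12 m³/s × 3.156e+07 s/yr = 3.534e+07 m³/yr.
Hydraulic residence time τ = V/Q = 6.44e+07/3.534e+07 = 1.822 yr.

1.82 yr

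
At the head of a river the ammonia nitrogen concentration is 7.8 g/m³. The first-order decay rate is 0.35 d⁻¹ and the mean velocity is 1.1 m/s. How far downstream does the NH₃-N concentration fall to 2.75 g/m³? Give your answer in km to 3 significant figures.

283 km

From C = C₀·e^(−kt), t = ln(C₀/C)/k = ln(7.8/2.75)/0.35 = 1.043/0.35 = 2.979 d.
Distance = v·t = 1.1 m/s × 2.574e+05 s = 2.831e+05 m = 283.1 km.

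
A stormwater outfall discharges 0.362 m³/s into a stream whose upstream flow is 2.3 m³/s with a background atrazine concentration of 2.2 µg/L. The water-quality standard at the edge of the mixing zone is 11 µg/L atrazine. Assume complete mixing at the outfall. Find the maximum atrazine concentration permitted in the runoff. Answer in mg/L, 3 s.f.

2.2 µg/L = 0.0022 mg/L.
11 µg/L = 0.011 mg/L.
Mass balance: 0.011·2.662 = 0.362·Cₑ + 2.3·0.0022.
Cₑ = (0.02928 − 0.00506) / 0.362 = 0.06691 mg/L.

0.0669 mg/L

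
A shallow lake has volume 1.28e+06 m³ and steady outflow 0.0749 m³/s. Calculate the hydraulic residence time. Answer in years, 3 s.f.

0.542 yr

Q = 0.0749 m³/s × 3.156e+07 s/yr = 2.364e+06 m³/yr.
Hydraulic residence time τ = V/Q = 1.28e+06/2.364e+06 = 0.5415 yr.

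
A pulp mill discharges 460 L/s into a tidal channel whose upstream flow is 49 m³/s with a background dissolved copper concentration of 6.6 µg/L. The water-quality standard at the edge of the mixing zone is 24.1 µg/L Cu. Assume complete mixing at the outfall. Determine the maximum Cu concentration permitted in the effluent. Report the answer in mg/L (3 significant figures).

460 L/s = 0.46 m³/s.
6.6 µg/L = 0.0066 mg/L.
24.1 µg/L = 0.0241 mg/L.
Mass balance: 0.0241·49.46 = 0.46·Cₑ + 49·0.0066.
Cₑ = (1.192 − 0.3234) / 0.46 = 1.888 mg/L.

1.89 mg/L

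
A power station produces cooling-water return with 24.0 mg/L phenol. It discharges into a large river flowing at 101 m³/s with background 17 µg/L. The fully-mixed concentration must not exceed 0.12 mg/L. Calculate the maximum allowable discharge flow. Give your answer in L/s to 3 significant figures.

17 µg/L = 0.017 mg/L.
Mass balance at complete mixing: C_std·(Q_w + Q_r) = Q_w·C_e + Q_r·C_b.
Rearranging, Q_w = Q_r·(C_std − C_b)/(C_e − C_std) = 101·(0.12 − 0.017) / (24 − 0.12) = 0.4356 m³/s.
= 435.6 L/s.

436 L/s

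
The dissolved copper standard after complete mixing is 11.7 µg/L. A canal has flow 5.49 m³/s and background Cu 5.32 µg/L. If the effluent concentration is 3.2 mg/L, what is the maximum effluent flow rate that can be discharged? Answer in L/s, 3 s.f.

11.0 L/s

5.32 µg/L = 0.00532 mg/L.
11.7 µg/L = 0.0117 mg/L.
Mass balance at complete mixing: C_std·(Q_w + Q_r) = Q_w·C_e + Q_r·C_b.
Rearranging, Q_w = Q_r·(C_std − C_b)/(C_e − C_std) = 5.49·(0.0117 − 0.00532) / (3.2 − 0.0117) = 0.01099 m³/s.
= 10.99 L/s.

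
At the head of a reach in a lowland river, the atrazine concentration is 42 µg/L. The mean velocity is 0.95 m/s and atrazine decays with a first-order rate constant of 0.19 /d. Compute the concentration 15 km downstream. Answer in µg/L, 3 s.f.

40.6 µg/L

Travel time t = 15 km / 0.95 m/s = 1.5e+04/0.95 = 1.579e+04 s = 0.1827 d.
First-order decay: C = 42·exp(−0.19·0.1827) = 42·0.9659 = 40.57 µg/L.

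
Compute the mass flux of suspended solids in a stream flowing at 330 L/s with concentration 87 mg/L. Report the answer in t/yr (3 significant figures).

330 L/s = 0.33 m³/s.
Mass flux = Q·C = 0.33 m³/s × 87 g/m³ = 28.71 g/s.
= 28.71 g/s × 31.56 = 906 t/yr.

906 t/yr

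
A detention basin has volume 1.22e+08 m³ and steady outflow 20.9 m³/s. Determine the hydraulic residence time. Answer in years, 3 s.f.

Q = 20.9 m³/s × 3.156e+07 s/yr = 6.596e+08 m³/yr.
Hydraulic residence time τ = V/Q = 1.22e+08/6.596e+08 = 0.185 yr.

0.185 yr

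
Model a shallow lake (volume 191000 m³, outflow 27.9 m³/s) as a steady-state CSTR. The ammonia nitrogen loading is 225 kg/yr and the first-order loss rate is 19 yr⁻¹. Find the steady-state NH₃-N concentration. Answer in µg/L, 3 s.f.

Outflow Q = 27.9 m³/s × 3.156e+07 s/yr = 8.805e+08 m³/yr.
Steady-state CSTR mass balance: W = Q·C + k·V·C, so C = W/(Q + kV).
Q + kV = 8.805e+08 + 19·191000 = 8.841e+08 m³/yr.
C = 225/8.841e+08 = 2.545e-07 kg/m³ = 0.0002545 mg/L = 0.2545 µg/L.

0.255 µg/L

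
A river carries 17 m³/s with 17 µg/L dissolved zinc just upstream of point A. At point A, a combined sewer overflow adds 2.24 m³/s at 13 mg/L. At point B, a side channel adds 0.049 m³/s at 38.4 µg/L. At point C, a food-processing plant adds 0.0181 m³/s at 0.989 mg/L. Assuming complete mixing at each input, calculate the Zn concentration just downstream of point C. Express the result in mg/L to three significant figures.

17 µg/L = 0.017 mg/L.
After input A: C = (17·0.017 + 2.24·13) / 19.24 = 1.529 mg/L.
38.4 µg/L = 0.0384 mg/L.
After input B: C = (19.24·1.529 + 0.049·0.0384) / 19.29 = 1.525 mg/L.
After input C: C = (19.29·1.525 + 0.0181·0.989) / 19.31 = 1.524 mg/L.

1.52 mg/L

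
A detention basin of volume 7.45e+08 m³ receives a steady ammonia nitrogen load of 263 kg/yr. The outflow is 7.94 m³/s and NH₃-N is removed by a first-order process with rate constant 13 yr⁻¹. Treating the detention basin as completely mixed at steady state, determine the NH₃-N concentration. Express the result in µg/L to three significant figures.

Outflow Q = 7.94 m³/s × 3.156e+07 s/yr = 2.506e+08 m³/yr.
Steady-state CSTR mass balance: W = Q·C + k·V·C, so C = W/(Q + kV).
Q + kV = 2.506e+08 + 13·7.45e+08 = 9.936e+09 m³/yr.
C = 263/9.936e+09 = 2.647e-08 kg/m³ = 2.647e-05 mg/L = 0.02647 µg/L.

0.0265 µg/L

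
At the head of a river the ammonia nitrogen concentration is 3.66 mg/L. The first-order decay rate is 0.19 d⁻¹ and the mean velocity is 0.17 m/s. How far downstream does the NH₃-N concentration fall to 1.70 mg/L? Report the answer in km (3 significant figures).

From C = C₀·e^(−kt), t = ln(C₀/C)/k = ln(3.66/1.70)/0.19 = 0.7668/0.19 = 4.036 d.
Distance = v·t = 0.17 m/s × 3.487e+05 s = 5.928e+04 m = 59.28 km.

59.3 km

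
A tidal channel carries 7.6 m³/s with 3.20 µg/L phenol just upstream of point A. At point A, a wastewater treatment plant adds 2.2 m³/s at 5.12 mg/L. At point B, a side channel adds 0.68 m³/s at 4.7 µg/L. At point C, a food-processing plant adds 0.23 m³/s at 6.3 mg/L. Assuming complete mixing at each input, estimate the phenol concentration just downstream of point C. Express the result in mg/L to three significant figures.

1.19 mg/L

3.20 µg/L = 0.0032 mg/L.
After input A: C = (7.6·0.0032 + 2.2·5.12) / 9.8 = 1.152 mg/L.
4.7 µg/L = 0.0047 mg/L.
After input B: C = (9.8·1.152 + 0.68·0.0047) / 10.48 = 1.077 mg/L.
After input C: C = (10.48·1.077 + 0.23·6.3) / 10.71 = 1.19 mg/L.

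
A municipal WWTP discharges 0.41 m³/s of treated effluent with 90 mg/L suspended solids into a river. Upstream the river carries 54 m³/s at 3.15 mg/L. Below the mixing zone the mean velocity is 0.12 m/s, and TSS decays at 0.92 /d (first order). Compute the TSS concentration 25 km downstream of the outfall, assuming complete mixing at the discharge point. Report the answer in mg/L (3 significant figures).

0.414 mg/L

After complete mixing, C₀ = (0.41·90 + 54·3.15) / 54.41 = 3.804 mg/L.
Travel time t = 2.5e+04 m / 0.12 m/s = 2.083e+05 s = 2.411 d.
C = 3.804·exp(−0.92·2.411) = 3.804·0.1088 = 0.4139 mg/L.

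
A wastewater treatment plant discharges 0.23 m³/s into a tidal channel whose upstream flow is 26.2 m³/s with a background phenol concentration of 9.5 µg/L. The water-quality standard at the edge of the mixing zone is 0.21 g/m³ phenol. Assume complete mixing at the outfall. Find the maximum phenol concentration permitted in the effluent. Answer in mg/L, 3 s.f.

23.0 mg/L

9.5 µg/L = 0.0095 mg/L.
Mass balance: 0.21·26.43 = 0.23·Cₑ + 26.2·0.0095.
Cₑ = (5.55 − 0.2489) / 0.23 = 23.05 mg/L.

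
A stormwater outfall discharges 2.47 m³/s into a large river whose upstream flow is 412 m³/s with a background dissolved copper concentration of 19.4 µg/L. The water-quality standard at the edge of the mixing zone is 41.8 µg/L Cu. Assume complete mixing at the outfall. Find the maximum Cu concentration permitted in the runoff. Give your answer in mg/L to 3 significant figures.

19.4 µg/L = 0.0194 mg/L.
41.8 µg/L = 0.0418 mg/L.
Mass balance: 0.0418·414.5 = 2.47·Cₑ + 412·0.0194.
Cₑ = (17.32 − 7.993) / 2.47 = 3.778 mg/L.

3.78 mg/L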